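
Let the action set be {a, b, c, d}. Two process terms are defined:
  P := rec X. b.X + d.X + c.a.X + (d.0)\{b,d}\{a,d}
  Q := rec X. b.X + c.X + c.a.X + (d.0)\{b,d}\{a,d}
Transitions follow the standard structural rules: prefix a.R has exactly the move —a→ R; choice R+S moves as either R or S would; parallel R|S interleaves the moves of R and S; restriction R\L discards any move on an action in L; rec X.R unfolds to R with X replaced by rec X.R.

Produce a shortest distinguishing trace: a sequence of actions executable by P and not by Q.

P's transition system — 2 states:
  p0 = rec X. b.X + d.X + c.a.X + (d.0)\{b,d}\{a,d} :: --b--▸ p0, --c--▸ p1, --d--▸ p0
  p1 = a.(rec X. b.X + d.X + c.a.X + (d.0)\{b,d}\{a,d}) :: --a--▸ p0
Q's transition system — 2 states:
  q0 = rec X. b.X + c.X + c.a.X + (d.0)\{b,d}\{a,d} :: --b--▸ q0, --c--▸ q0, --c--▸ q1
  q1 = a.(rec X. b.X + c.X + c.a.X + (d.0)\{b,d}\{a,d}) :: --a--▸ q0
Run σ = ⟨d⟩ on P: start {p0}
  after d @ step 1: {p0}
  — P admits the full trace.
Run σ = ⟨d⟩ on Q: start {q0}
  after d @ step 1: ∅  — Q cannot continue

d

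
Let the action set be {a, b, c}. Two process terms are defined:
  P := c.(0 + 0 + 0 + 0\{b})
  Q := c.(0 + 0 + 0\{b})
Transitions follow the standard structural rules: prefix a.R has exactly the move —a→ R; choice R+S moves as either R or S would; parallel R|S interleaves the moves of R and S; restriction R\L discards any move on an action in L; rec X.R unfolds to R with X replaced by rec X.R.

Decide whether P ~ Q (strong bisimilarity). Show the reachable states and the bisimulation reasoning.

LTS(P): 2 reachable states
  s0 = c.(0 + 0 + 0 + 0\{b}) | —c→ s1
  s1 = 0 + 0 + 0 + 0\{b} | stopped
LTS(Q): 2 reachable states
  t0 = c.(0 + 0 + 0\{b}) | —c→ t1
  t1 = 0 + 0 + 0\{b} | stopped
Bisimilarity quotient blocks:
  B0 = {s0, t0}
  B1 = {s1, t1}
s0 ∈ B0, t0 ∈ B0 → same block

YES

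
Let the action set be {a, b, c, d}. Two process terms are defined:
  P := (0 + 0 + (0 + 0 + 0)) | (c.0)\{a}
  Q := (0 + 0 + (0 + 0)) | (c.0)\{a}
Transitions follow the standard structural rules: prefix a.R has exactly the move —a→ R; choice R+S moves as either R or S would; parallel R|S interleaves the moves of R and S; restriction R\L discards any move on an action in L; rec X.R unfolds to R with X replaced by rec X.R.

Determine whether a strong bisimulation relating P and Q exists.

P ~ Q

P's transition system — 2 states:
  u0 = (0 + 0 + (0 + 0 + 0)) | (c.0)\{a} | ··c··> u1
  u1 = (0 + 0 + (0 + 0 + 0)) | 0\{a} | ·
Q's transition system — 2 states:
  v0 = (0 + 0 + (0 + 0)) | (c.0)\{a} | ··c··> v1
  v1 = (0 + 0 + (0 + 0)) | 0\{a} | ·
Bisimilarity quotient blocks:
  B0 = {u0, v0}
  B1 = {u1, v1}
u0 ∈ B0, v0 ∈ B0 → same block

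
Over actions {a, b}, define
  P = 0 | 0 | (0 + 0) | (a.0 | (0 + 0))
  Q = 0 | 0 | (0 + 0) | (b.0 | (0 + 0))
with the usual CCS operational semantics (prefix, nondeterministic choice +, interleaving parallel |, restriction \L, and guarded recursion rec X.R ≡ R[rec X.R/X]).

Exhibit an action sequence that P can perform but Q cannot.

LTS(P): 2 reachable states
  u0 = 0 | 0 | (0 + 0) | (a.0 | (0 + 0)) ⊢ ··a··> u1
  u1 = 0 | 0 | (0 + 0) | (0 | (0 + 0)) ⊢ ·
LTS(Q): 2 reachable states
  v0 = 0 | 0 | (0 + 0) | (b.0 | (0 + 0)) ⊢ ··b··> v1
  v1 = 0 | 0 | (0 + 0) | (0 | (0 + 0)) ⊢ ·
Trace ⟨a⟩ through P, begin at {u0}:
  [1] a ⇒ {u1}
  P completes σ.
Trace ⟨a⟩ through Q, begin at {v0}:
  [1] a ⇒ ∅  — Q cannot continue

a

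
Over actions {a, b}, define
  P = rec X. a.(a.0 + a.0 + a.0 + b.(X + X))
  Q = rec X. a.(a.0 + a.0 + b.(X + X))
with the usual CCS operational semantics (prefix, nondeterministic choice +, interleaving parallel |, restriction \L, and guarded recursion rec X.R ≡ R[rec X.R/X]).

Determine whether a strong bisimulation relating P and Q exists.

bisimilar

P's transition system — 4 states:
  s0 = rec X. a.(a.0 + a.0 + a.0 + b.(X + X)) → -a-> s1
  s1 = a.0 + a.0 + a.0 + b.((rec X. a.(a.0 + a.0 + a.0 + b.(X + X))) + (rec X. a.(a.0 + a.0 + a.0 + b.(X + X)))) → -a-> s2, -b-> s3
  s2 = 0 → ·
  s3 = (rec X. a.(a.0 + a.0 + a.0 + b.(X + X))) + (rec X. a.(a.0 + a.0 + a.0 + b.(X + X))) → -a-> s1
Q's transition system — 4 states:
  t0 = rec X. a.(a.0 + a.0 + b.(X + X)) → -a-> t1
  t1 = a.0 + a.0 + b.((rec X. a.(a.0 + a.0 + b.(X + X))) + (rec X. a.(a.0 + a.0 + b.(X + X)))) → -a-> t2, -b-> t3
  t2 = 0 → ·
  t3 = (rec X. a.(a.0 + a.0 + b.(X + X))) + (rec X. a.(a.0 + a.0 + b.(X + X))) → -a-> t1
Coarsest stable partition (strong bisimilarity classes):
  B0 = {s0, s3, t0, t3}
  B1 = {s1, t1}
  B2 = {s2, t2}
s0 ∈ B0, t0 ∈ B0 → same block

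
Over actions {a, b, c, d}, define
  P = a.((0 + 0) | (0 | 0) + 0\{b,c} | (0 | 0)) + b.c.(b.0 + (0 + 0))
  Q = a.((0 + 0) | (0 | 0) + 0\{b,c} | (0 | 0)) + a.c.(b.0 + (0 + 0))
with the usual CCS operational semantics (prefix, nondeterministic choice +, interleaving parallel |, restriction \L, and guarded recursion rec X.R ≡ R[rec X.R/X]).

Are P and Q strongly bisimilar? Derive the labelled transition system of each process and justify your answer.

Reachable graph of P (5 states):
  p0 = a.((0 + 0) | (0 | 0) + 0\{b,c} | (0 | 0)) + b.c.(b.0 + (0 + 0)) has moves -a-> p1, -b-> p2
  p1 = (0 + 0) | (0 | 0) + 0\{b,c} | (0 | 0) has moves (no moves)
  p2 = c.(b.0 + (0 + 0)) has moves -c-> p3
  p3 = b.0 + (0 + 0) has moves -b-> p4
  p4 = 0 has moves (no moves)
Reachable graph of Q (5 states):
  q0 = a.((0 + 0) | (0 | 0) + 0\{b,c} | (0 | 0)) + a.c.(b.0 + (0 + 0)) has moves -a-> q1, -a-> q2
  q1 = (0 + 0) | (0 | 0) + 0\{b,c} | (0 | 0) has moves (no moves)
  q2 = c.(b.0 + (0 + 0)) has moves -c-> q3
  q3 = b.0 + (0 + 0) has moves -b-> q4
  q4 = 0 has moves (no moves)
Bisimilarity quotient blocks:
  B0 = {p0}
  B1 = {p2, q2}
  B2 = {p3, q3}
  B3 = {p1, p4, q1, q4}
  B4 = {q0}
p0 ∈ B0, q0 ∈ B4 → different blocks

not bisimilar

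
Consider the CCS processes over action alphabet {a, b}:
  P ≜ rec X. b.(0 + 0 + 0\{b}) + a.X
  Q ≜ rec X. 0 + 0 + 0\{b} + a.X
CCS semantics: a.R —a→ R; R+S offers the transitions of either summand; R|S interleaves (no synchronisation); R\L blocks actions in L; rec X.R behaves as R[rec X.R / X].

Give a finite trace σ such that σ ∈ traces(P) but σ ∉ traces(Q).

Reachable graph of P (2 states):
  p0 = rec X. b.(0 + 0 + 0\{b}) + a.X → -a-> p0, -b-> p1
  p1 = 0 + 0 + 0\{b} → deadlocked
Reachable graph of Q (1 states):
  q0 = rec X. 0 + 0 + 0\{b} + a.X → -a-> q0
Executing b from P (initial set {p0}):
  after b @ step 1: {p1}
  — P admits the full trace.
Executing b from Q (initial set {q0}):
  after b @ step 1: no successor for Q

b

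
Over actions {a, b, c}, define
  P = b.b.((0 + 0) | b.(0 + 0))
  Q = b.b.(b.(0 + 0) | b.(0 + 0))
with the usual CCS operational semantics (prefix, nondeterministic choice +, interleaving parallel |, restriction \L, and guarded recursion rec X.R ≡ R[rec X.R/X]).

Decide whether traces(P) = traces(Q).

LTS(P): 4 reachable states
  s0 = b.b.((0 + 0) | b.(0 + 0)) has moves --b--▸ s1
  s1 = b.((0 + 0) | b.(0 + 0)) has moves --b--▸ s2
  s2 = (0 + 0) | b.(0 + 0) has moves --b--▸ s3
  s3 = (0 + 0) | (0 + 0) has moves (no moves)
LTS(Q): 6 reachable states
  t0 = b.b.(b.(0 + 0) | b.(0 + 0)) has moves --b--▸ t1
  t1 = b.(b.(0 + 0) | b.(0 + 0)) has moves --b--▸ t2
  t2 = b.(0 + 0) | b.(0 + 0) has moves --b--▸ t3, --b--▸ t4
  t3 = (0 + 0) | b.(0 + 0) has moves --b--▸ t5
  t4 = b.(0 + 0) | (0 + 0) has moves --b--▸ t5
  t5 = (0 + 0) | (0 + 0) has moves (no moves)
Executing bbbb from Q (initial set {t0}):
  step 1 (b): {t1}
  step 2 (b): {t2}
  step 3 (b): {t3, t4}
  step 4 (b): {t5}
  ✓ Q
Executing bbbb from P (initial set {s0}):
  step 1 (b): {s1}
  step 2 (b): {s2}
  step 3 (b): {s3}
  step 4 (b): ∅ (P stuck)

trace-distinct — witness ⟨bbbb⟩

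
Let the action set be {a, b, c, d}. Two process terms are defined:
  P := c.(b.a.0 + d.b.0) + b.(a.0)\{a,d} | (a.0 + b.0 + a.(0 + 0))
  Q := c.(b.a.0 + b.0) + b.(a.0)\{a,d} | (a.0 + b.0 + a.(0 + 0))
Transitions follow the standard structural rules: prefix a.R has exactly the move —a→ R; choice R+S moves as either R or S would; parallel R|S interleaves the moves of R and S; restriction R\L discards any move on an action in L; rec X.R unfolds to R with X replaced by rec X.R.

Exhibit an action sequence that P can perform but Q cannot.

P's transition system — 10 states:
  u0 = c.(b.a.0 + d.b.0) + b.(a.0)\{a,d} | (a.0 + b.0 + a.(0 + 0)) ⊢ —a→ u1, —a→ u2, —b→ u2, —b→ u3, —c→ u4
  u1 = b.(a.0)\{a,d} | (0 + 0) ⊢ —b→ u5
  u2 = b.(a.0)\{a,d} | 0 ⊢ —b→ u6
  u3 = (a.0)\{a,d} | (a.0 + b.0 + a.(0 + 0)) ⊢ —a→ u5, —a→ u6, —b→ u6
  u4 = b.a.0 + d.b.0 ⊢ —b→ u7, —d→ u8
  u5 = (a.0)\{a,d} | (0 + 0) ⊢ ∅
  u6 = (a.0)\{a,d} | 0 ⊢ ∅
  u7 = a.0 ⊢ —a→ u9
  u8 = b.0 ⊢ —b→ u9
  u9 = 0 ⊢ ∅
Q's transition system — 9 states:
  v0 = c.(b.a.0 + b.0) + b.(a.0)\{a,d} | (a.0 + b.0 + a.(0 + 0)) ⊢ —a→ v1, —a→ v2, —b→ v2, —b→ v3, —c→ v4
  v1 = b.(a.0)\{a,d} | (0 + 0) ⊢ —b→ v5
  v2 = b.(a.0)\{a,d} | 0 ⊢ —b→ v6
  v3 = (a.0)\{a,d} | (a.0 + b.0 + a.(0 + 0)) ⊢ —a→ v5, —a→ v6, —b→ v6
  v4 = b.a.0 + b.0 ⊢ —b→ v7, —b→ v8
  v5 = (a.0)\{a,d} | (0 + 0) ⊢ ∅
  v6 = (a.0)\{a,d} | 0 ⊢ ∅
  v7 = 0 ⊢ ∅
  v8 = a.0 ⊢ —a→ v7
Executing cd from P (initial set {u0}):
  step 1 (c): {u4}
  step 2 (d): {u8}
  P completes σ.
Executing cd from Q (initial set {v0}):
  step 1 (c): {v4}
  step 2 (d): no successor for Q

cd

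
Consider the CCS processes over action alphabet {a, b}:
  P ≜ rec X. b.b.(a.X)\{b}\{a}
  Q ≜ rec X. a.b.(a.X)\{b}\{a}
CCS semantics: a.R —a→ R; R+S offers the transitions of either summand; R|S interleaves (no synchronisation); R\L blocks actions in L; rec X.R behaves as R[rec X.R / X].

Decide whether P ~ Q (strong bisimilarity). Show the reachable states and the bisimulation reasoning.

NO

P's transition system — 3 states:
  u0 = rec X. b.b.(a.X)\{b}\{a} ⊢ —b→ u1
  u1 = b.(a.(rec X. b.b.(a.X)\{b}\{a}))\{b}\{a} ⊢ —b→ u2
  u2 = (a.(rec X. b.b.(a.X)\{b}\{a}))\{b}\{a} ⊢ stopped
Q's transition system — 3 states:
  v0 = rec X. a.b.(a.X)\{b}\{a} ⊢ —a→ v1
  v1 = b.(a.(rec X. a.b.(a.X)\{b}\{a}))\{b}\{a} ⊢ —b→ v2
  v2 = (a.(rec X. a.b.(a.X)\{b}\{a}))\{b}\{a} ⊢ stopped
Partition-refinement fixed point:
  B0 = {u0}
  B1 = {u1, v1}
  B2 = {u2, v2}
  B3 = {v0}
u0 ∈ B0, v0 ∈ B3 → different blocks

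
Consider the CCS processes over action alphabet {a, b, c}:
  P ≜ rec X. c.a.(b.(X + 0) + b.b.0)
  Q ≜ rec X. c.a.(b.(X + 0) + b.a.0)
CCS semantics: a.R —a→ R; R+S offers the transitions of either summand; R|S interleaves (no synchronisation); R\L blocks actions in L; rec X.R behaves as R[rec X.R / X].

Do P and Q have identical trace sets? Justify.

trace-distinct — witness ⟨cabb⟩

Reachable graph of P (6 states):
  u0 = rec X. c.a.(b.(X + 0) + b.b.0) → ··c··> u1
  u1 = a.(b.((rec X. c.a.(b.(X + 0) + b.b.0)) + 0) + b.b.0) → ··a··> u2
  u2 = b.((rec X. c.a.(b.(X + 0) + b.b.0)) + 0) + b.b.0 → ··b··> u3, ··b··> u4
  u3 = (rec X. c.a.(b.(X + 0) + b.b.0)) + 0 → ··c··> u1
  u4 = b.0 → ··b··> u5
  u5 = 0 → (no moves)
Reachable graph of Q (6 states):
  v0 = rec X. c.a.(b.(X + 0) + b.a.0) → ··c··> v1
  v1 = a.(b.((rec X. c.a.(b.(X + 0) + b.a.0)) + 0) + b.a.0) → ··a··> v2
  v2 = b.((rec X. c.a.(b.(X + 0) + b.a.0)) + 0) + b.a.0 → ··b··> v3, ··b··> v4
  v3 = (rec X. c.a.(b.(X + 0) + b.a.0)) + 0 → ··c··> v1
  v4 = a.0 → ··a··> v5
  v5 = 0 → (no moves)
Run σ = ⟨cabb⟩ on P: start {u0}
  after c @ step 1: {u1}
  after a @ step 2: {u2}
  after b @ step 3: {u3, u4}
  after b @ step 4: {u5}
  — P admits the full trace.
Run σ = ⟨cabb⟩ on Q: start {v0}
  after c @ step 1: {v1}
  after a @ step 2: {v2}
  after b @ step 3: {v3, v4}
  after b @ step 4: ∅  — Q cannot continue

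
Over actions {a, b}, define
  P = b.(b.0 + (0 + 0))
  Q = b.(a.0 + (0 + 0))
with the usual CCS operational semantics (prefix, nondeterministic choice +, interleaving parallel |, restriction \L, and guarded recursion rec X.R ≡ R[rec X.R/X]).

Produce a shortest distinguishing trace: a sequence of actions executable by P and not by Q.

bb

LTS(P): 3 reachable states
  u0 = b.(b.0 + (0 + 0)) → ··b··> u1
  u1 = b.0 + (0 + 0) → ··b··> u2
  u2 = 0 → (no moves)
LTS(Q): 3 reachable states
  v0 = b.(a.0 + (0 + 0)) → ··b··> v1
  v1 = a.0 + (0 + 0) → ··a··> v2
  v2 = 0 → (no moves)
Run σ = ⟨bb⟩ on P: start {u0}
  step 1 (b): {u1}
  step 2 (b): {u2}
  P completes σ.
Run σ = ⟨bb⟩ on Q: start {v0}
  step 1 (b): {v1}
  step 2 (b): ∅  — Q cannot continue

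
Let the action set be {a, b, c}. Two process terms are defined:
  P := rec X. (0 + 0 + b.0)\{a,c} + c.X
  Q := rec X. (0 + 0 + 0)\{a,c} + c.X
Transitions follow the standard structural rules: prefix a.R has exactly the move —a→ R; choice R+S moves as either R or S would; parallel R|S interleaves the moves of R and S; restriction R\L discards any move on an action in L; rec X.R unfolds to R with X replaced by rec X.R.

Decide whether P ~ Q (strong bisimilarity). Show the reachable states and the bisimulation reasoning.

LTS(P): 2 reachable states
  m0 = rec X. (0 + 0 + b.0)\{a,c} + c.X ⊢ —b→ m1, —c→ m0
  m1 = 0\{a,c} ⊢ ∅
LTS(Q): 1 reachable states
  n0 = rec X. (0 + 0 + 0)\{a,c} + c.X ⊢ —c→ n0
Partition-refinement fixed point:
  B0 = {m0}
  B1 = {m1}
  B2 = {n0}
m0 ∈ B0, n0 ∈ B2 → different blocks

not bisimilar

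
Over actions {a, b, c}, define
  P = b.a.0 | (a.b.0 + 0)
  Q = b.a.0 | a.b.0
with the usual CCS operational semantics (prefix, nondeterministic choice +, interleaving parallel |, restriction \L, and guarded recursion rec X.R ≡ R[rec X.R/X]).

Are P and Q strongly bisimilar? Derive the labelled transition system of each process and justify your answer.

P ~ Q

P's transition system — 9 states:
  u0 = b.a.0 | (a.b.0 + 0) → =a=> u1, =b=> u2
  u1 = b.a.0 | b.0 → =b=> u3, =b=> u4
  u2 = a.0 | (a.b.0 + 0) → =a=> u3, =a=> u5
  u3 = a.0 | b.0 → =a=> u6, =b=> u7
  u4 = b.a.0 | 0 → =b=> u7
  u5 = 0 | (a.b.0 + 0) → =a=> u6
  u6 = 0 | b.0 → =b=> u8
  u7 = a.0 | 0 → =a=> u8
  u8 = 0 | 0 → deadlocked
Q's transition system — 9 states:
  v0 = b.a.0 | a.b.0 → =a=> v1, =b=> v2
  v1 = b.a.0 | b.0 → =b=> v3, =b=> v4
  v2 = a.0 | a.b.0 → =a=> v3, =a=> v5
  v3 = a.0 | b.0 → =a=> v6, =b=> v7
  v4 = b.a.0 | 0 → =b=> v7
  v5 = 0 | a.b.0 → =a=> v6
  v6 = 0 | b.0 → =b=> v8
  v7 = a.0 | 0 → =a=> v8
  v8 = 0 | 0 → deadlocked
Bisimilarity quotient blocks:
  B0 = {u0, v0}
  B1 = {u2, v2}
  B2 = {u5, v5}
  B3 = {u6, v6}
  B4 = {u8, v8}
  B5 = {u3, v3}
  B6 = {u7, v7}
  B7 = {u1, v1}
  B8 = {u4, v4}
u0 ∈ B0, v0 ∈ B0 → same block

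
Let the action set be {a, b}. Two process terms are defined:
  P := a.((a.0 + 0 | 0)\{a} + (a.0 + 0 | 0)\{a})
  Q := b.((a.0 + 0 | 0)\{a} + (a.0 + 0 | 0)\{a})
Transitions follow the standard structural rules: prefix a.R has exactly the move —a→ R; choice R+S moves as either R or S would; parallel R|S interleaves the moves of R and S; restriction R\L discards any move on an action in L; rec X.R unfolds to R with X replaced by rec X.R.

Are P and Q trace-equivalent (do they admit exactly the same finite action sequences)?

P's transition system — 2 states:
  m0 = a.((a.0 + 0 | 0)\{a} + (a.0 + 0 | 0)\{a}) → -a-> m1
  m1 = (a.0 + 0 | 0)\{a} + (a.0 + 0 | 0)\{a} → ∅
Q's transition system — 2 states:
  n0 = b.((a.0 + 0 | 0)\{a} + (a.0 + 0 | 0)\{a}) → -b-> n1
  n1 = (a.0 + 0 | 0)\{a} + (a.0 + 0 | 0)\{a} → ∅
Trace ⟨a⟩ through P, begin at {m0}:
  after a @ step 1: {m1}
  P completes σ.
Trace ⟨a⟩ through Q, begin at {n0}:
  after a @ step 1: ∅ (Q stuck)

traces(P) ≠ traces(Q) — witness ⟨a⟩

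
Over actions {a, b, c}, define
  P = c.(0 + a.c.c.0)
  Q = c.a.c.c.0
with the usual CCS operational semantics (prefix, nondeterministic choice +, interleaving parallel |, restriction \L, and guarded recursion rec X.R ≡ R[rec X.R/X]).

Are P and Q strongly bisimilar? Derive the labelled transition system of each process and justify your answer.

LTS(P): 5 reachable states
  u0 = c.(0 + a.c.c.0) ⊢ -c-> u1
  u1 = 0 + a.c.c.0 ⊢ -a-> u2
  u2 = c.c.0 ⊢ -c-> u3
  u3 = c.0 ⊢ -c-> u4
  u4 = 0 ⊢ (no moves)
LTS(Q): 5 reachable states
  v0 = c.a.c.c.0 ⊢ -c-> v1
  v1 = a.c.c.0 ⊢ -a-> v2
  v2 = c.c.0 ⊢ -c-> v3
  v3 = c.0 ⊢ -c-> v4
  v4 = 0 ⊢ (no moves)
Coarsest stable partition (strong bisimilarity classes):
  B0 = {u0, v0}
  B1 = {u1, v1}
  B2 = {u2, v2}
  B3 = {u3, v3}
  B4 = {u4, v4}
u0 ∈ B0, v0 ∈ B0 → same block

YES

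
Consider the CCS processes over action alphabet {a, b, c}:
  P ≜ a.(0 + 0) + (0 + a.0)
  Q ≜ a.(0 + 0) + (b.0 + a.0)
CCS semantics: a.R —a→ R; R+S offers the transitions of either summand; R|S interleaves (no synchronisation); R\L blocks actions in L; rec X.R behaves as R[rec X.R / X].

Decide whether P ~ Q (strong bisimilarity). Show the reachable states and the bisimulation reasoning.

LTS(P): 3 reachable states
  u0 = a.(0 + 0) + (0 + a.0) ⊢ ··a··> u1, ··a··> u2
  u1 = 0 ⊢ ∅
  u2 = 0 + 0 ⊢ ∅
LTS(Q): 3 reachable states
  v0 = a.(0 + 0) + (b.0 + a.0) ⊢ ··a··> v1, ··a··> v2, ··b··> v1
  v1 = 0 ⊢ ∅
  v2 = 0 + 0 ⊢ ∅
Partition-refinement fixed point:
  B0 = {u0}
  B1 = {u1, u2, v1, v2}
  B2 = {v0}
u0 ∈ B0, v0 ∈ B2 → different blocks

NO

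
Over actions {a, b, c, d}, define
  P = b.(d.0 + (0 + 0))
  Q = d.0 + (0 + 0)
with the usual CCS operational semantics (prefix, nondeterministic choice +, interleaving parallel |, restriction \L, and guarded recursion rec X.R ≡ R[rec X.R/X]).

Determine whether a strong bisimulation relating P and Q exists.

P ≁ Q

P's transition system — 3 states:
  p0 = b.(d.0 + (0 + 0)) → =b=> p1
  p1 = d.0 + (0 + 0) → =d=> p2
  p2 = 0 → deadlocked
Q's transition system — 2 states:
  q0 = d.0 + (0 + 0) → =d=> q1
  q1 = 0 → deadlocked
Partition-refinement fixed point:
  B0 = {p0}
  B1 = {p1, q0}
  B2 = {p2, q1}
p0 ∈ B0, q0 ∈ B1 → different blocks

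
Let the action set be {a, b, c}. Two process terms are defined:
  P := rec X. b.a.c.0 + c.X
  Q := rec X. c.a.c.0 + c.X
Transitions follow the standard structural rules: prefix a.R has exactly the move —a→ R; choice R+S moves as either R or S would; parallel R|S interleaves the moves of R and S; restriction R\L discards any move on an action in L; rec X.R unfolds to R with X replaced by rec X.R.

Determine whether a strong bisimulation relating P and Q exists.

LTS(P): 4 reachable states
  u0 = rec X. b.a.c.0 + c.X :: ··b··> u1, ··c··> u0
  u1 = a.c.0 :: ··a··> u2
  u2 = c.0 :: ··c··> u3
  u3 = 0 :: ∅
LTS(Q): 4 reachable states
  v0 = rec X. c.a.c.0 + c.X :: ··c··> v0, ··c··> v1
  v1 = a.c.0 :: ··a··> v2
  v2 = c.0 :: ··c··> v3
  v3 = 0 :: ∅
Bisimilarity quotient blocks:
  B0 = {u0}
  B1 = {u1, v1}
  B2 = {u2, v2}
  B3 = {u3, v3}
  B4 = {v0}
u0 ∈ B0, v0 ∈ B4 → different blocks

not bisimilar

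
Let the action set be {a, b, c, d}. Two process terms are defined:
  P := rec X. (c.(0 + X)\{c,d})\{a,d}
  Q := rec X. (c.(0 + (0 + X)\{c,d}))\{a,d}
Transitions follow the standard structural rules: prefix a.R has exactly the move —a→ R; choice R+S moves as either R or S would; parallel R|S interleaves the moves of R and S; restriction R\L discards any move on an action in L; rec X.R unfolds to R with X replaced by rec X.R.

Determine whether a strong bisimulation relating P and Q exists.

YES

P's transition system — 2 states:
  p0 = rec X. (c.(0 + X)\{c,d})\{a,d} :: =c=> p1
  p1 = (0 + (rec X. (c.(0 + X)\{c,d})\{a,d}))\{c,d}\{a,d} :: ·
Q's transition system — 2 states:
  q0 = rec X. (c.(0 + (0 + X)\{c,d}))\{a,d} :: =c=> q1
  q1 = (0 + (0 + (rec X. (c.(0 + (0 + X)\{c,d}))\{a,d}))\{c,d})\{a,d} :: ·
Partition-refinement fixed point:
  B0 = {p0, q0}
  B1 = {p1, q1}
p0 ∈ B0, q0 ∈ B0 → same block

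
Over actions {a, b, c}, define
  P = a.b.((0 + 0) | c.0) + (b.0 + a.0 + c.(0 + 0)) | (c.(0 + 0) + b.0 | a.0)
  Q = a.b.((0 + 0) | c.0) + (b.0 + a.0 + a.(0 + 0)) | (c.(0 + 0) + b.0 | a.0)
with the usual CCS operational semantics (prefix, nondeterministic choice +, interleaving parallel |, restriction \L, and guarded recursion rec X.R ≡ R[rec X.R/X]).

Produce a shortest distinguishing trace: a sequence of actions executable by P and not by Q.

Reachable graph of P (18 states):
  u0 = a.b.((0 + 0) | c.0) + (b.0 + a.0 + c.(0 + 0)) | (c.(0 + 0) + b.0 | a.0) → -a-> u1, -a-> u2, -a-> u3, -b-> u2, -b-> u4, -c-> u5, -c-> u6
  u1 = (b.0 + a.0 + c.(0 + 0)) | (b.0 | 0) → -a-> u7, -b-> u7, -b-> u8, -c-> u9
  u2 = 0 | (c.(0 + 0) + b.0 | a.0) → -a-> u7, -b-> u10, -c-> u11
  u3 = b.((0 + 0) | c.0) → -b-> u12
  u4 = (b.0 + a.0 + c.(0 + 0)) | (0 | a.0) → -a-> u10, -a-> u8, -b-> u10, -c-> u13
  u5 = (0 + 0) | (c.(0 + 0) + b.0 | a.0) → -a-> u9, -b-> u13, -c-> u14
  u6 = (b.0 + a.0 + c.(0 + 0)) | (0 + 0) → -a-> u11, -b-> u11, -c-> u14
  u7 = 0 | (b.0 | 0) → -b-> u15
  u8 = (b.0 + a.0 + c.(0 + 0)) | (0 | 0) → -a-> u15, -b-> u15, -c-> u16
  u9 = (0 + 0) | (b.0 | 0) → -b-> u16
  u10 = 0 | (0 | a.0) → -a-> u15
  u11 = 0 | (0 + 0) → deadlocked
  u12 = (0 + 0) | c.0 → -c-> u17
  u13 = (0 + 0) | (0 | a.0) → -a-> u16
  u14 = (0 + 0) | (0 + 0) → deadlocked
  u15 = 0 | (0 | 0) → deadlocked
  u16 = (0 + 0) | (0 | 0) → deadlocked
  u17 = (0 + 0) | 0 → deadlocked
Reachable graph of Q (18 states):
  v0 = a.b.((0 + 0) | c.0) + (b.0 + a.0 + a.(0 + 0)) | (c.(0 + 0) + b.0 | a.0) → -a-> v1, -a-> v2, -a-> v3, -a-> v4, -b-> v3, -b-> v5, -c-> v6
  v1 = (0 + 0) | (c.(0 + 0) + b.0 | a.0) → -a-> v7, -b-> v8, -c-> v9
  v2 = (b.0 + a.0 + a.(0 + 0)) | (b.0 | 0) → -a-> v10, -a-> v7, -b-> v10, -b-> v11
  v3 = 0 | (c.(0 + 0) + b.0 | a.0) → -a-> v10, -b-> v12, -c-> v13
  v4 = b.((0 + 0) | c.0) → -b-> v14
  v5 = (b.0 + a.0 + a.(0 + 0)) | (0 | a.0) → -a-> v11, -a-> v12, -a-> v8, -b-> v12
  v6 = (b.0 + a.0 + a.(0 + 0)) | (0 + 0) → -a-> v13, -a-> v9, -b-> v13
  v7 = (0 + 0) | (b.0 | 0) → -b-> v15
  v8 = (0 + 0) | (0 | a.0) → -a-> v15
  v9 = (0 + 0) | (0 + 0) → deadlocked
  v10 = 0 | (b.0 | 0) → -b-> v16
  v11 = (b.0 + a.0 + a.(0 + 0)) | (0 | 0) → -a-> v15, -a-> v16, -b-> v16
  v12 = 0 | (0 | a.0) → -a-> v16
  v13 = 0 | (0 + 0) → deadlocked
  v14 = (0 + 0) | c.0 → -c-> v17
  v15 = (0 + 0) | (0 | 0) → deadlocked
  v16 = 0 | (0 | 0) → deadlocked
  v17 = (0 + 0) | 0 → deadlocked
Run σ = ⟨cc⟩ on P: start {u0}
  step 1 (c): {u5, u6}
  step 2 (c): {u14}
  — P admits the full trace.
Run σ = ⟨cc⟩ on Q: start {v0}
  step 1 (c): {v6}
  step 2 (c): ∅  — Q cannot continue

cc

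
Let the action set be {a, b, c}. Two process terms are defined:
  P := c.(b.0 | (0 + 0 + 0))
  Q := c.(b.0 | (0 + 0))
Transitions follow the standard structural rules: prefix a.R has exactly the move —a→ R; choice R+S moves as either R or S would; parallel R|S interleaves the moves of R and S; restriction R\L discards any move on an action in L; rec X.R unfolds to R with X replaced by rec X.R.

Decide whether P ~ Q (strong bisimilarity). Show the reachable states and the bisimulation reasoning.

LTS(P): 3 reachable states
  p0 = c.(b.0 | (0 + 0 + 0)) has moves -c-> p1
  p1 = b.0 | (0 + 0 + 0) has moves -b-> p2
  p2 = 0 | (0 + 0 + 0) has moves stopped
LTS(Q): 3 reachable states
  q0 = c.(b.0 | (0 + 0)) has moves -c-> q1
  q1 = b.0 | (0 + 0) has moves -b-> q2
  q2 = 0 | (0 + 0) has moves stopped
Bisimilarity quotient blocks:
  B0 = {p0, q0}
  B1 = {p1, q1}
  B2 = {p2, q2}
p0 ∈ B0, q0 ∈ B0 → same block

P ~ Q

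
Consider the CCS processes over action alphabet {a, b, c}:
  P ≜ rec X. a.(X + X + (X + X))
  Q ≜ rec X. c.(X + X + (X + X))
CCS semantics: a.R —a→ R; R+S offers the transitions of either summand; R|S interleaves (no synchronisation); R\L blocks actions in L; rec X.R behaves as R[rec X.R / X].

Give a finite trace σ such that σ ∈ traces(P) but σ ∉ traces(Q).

a

LTS(P): 2 reachable states
  s0 = rec X. a.(X + X + (X + X)) → --a--▸ s1
  s1 = (rec X. a.(X + X + (X + X))) + (rec X. a.(X + X + (X + X))) + ((rec X. a.(X + X + (X + X))) + (rec X. a.(X + X + (X + X)))) → --a--▸ s1
LTS(Q): 2 reachable states
  t0 = rec X. c.(X + X + (X + X)) → --c--▸ t1
  t1 = (rec X. c.(X + X + (X + X))) + (rec X. c.(X + X + (X + X))) + ((rec X. c.(X + X + (X + X))) + (rec X. c.(X + X + (X + X)))) → --c--▸ t1
Executing a from P (initial set {s0}):
  step 1 (a): {s1}
  — P admits the full trace.
Executing a from Q (initial set {t0}):
  step 1 (a): no successor for Q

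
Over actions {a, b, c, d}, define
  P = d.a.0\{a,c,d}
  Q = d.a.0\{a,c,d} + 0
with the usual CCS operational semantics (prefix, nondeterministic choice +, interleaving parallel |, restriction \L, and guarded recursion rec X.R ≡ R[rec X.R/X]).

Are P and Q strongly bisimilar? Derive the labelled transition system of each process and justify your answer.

bisimilar

P's transition system — 3 states:
  p0 = d.a.0\{a,c,d} :: —d→ p1
  p1 = a.0\{a,c,d} :: —a→ p2
  p2 = 0\{a,c,d} :: deadlocked
Q's transition system — 3 states:
  q0 = d.a.0\{a,c,d} + 0 :: —d→ q1
  q1 = a.0\{a,c,d} :: —a→ q2
  q2 = 0\{a,c,d} :: deadlocked
Coarsest stable partition (strong bisimilarity classes):
  B0 = {p0, q0}
  B1 = {p1, q1}
  B2 = {p2, q2}
p0 ∈ B0, q0 ∈ B0 → same block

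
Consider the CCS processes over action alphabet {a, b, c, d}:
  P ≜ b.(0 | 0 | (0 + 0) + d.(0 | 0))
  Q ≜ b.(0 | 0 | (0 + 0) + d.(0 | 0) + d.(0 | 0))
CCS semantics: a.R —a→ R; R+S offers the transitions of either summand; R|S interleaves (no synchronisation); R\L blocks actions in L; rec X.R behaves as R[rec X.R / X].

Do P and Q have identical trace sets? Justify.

YES

P's transition system — 3 states:
  m0 = b.(0 | 0 | (0 + 0) + d.(0 | 0)) ⊢ --b--▸ m1
  m1 = 0 | 0 | (0 + 0) + d.(0 | 0) ⊢ --d--▸ m2
  m2 = 0 | 0 ⊢ deadlocked
Q's transition system — 3 states:
  n0 = b.(0 | 0 | (0 + 0) + d.(0 | 0) + d.(0 | 0)) ⊢ --b--▸ n1
  n1 = 0 | 0 | (0 + 0) + d.(0 | 0) + d.(0 | 0) ⊢ --d--▸ n2
  n2 = 0 | 0 ⊢ deadlocked
Partition-refinement fixed point:
  B0 = {m0, n0}
  B1 = {m1, n1}
  B2 = {m2, n2}
m0 ∈ B0, n0 ∈ B0 → same block
Bisimilar ⇒ trace-equivalent.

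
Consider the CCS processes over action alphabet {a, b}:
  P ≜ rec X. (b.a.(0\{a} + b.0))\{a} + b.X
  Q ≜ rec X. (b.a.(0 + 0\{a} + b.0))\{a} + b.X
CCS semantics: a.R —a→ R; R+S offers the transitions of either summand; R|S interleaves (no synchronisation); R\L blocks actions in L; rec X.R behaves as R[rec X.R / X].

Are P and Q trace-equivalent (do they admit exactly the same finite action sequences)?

P's transition system — 2 states:
  m0 = rec X. (b.a.(0\{a} + b.0))\{a} + b.X | =b=> m0, =b=> m1
  m1 = (a.(0\{a} + b.0))\{a} | (no moves)
Q's transition system — 2 states:
  n0 = rec X. (b.a.(0 + 0\{a} + b.0))\{a} + b.X | =b=> n0, =b=> n1
  n1 = (a.(0 + 0\{a} + b.0))\{a} | (no moves)
Coarsest stable partition (strong bisimilarity classes):
  B0 = {m0, n0}
  B1 = {m1, n1}
m0 ∈ B0, n0 ∈ B0 → same block
Bisimilar ⇒ trace-equivalent.

traces(P) = traces(Q)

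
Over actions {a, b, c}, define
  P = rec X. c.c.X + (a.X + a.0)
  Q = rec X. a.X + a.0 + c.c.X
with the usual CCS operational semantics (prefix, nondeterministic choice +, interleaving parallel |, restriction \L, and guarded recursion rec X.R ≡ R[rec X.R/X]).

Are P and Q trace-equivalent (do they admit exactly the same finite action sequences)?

traces(P) = traces(Q)

LTS(P): 3 reachable states
  m0 = rec X. c.c.X + (a.X + a.0) → -a-> m0, -a-> m1, -c-> m2
  m1 = 0 → ∅
  m2 = c.(rec X. c.c.X + (a.X + a.0)) → -c-> m0
LTS(Q): 3 reachable states
  n0 = rec X. a.X + a.0 + c.c.X → -a-> n0, -a-> n1, -c-> n2
  n1 = 0 → ∅
  n2 = c.(rec X. a.X + a.0 + c.c.X) → -c-> n0
Bisimilarity quotient blocks:
  B0 = {m0, n0}
  B1 = {m1, n1}
  B2 = {m2, n2}
m0 ∈ B0, n0 ∈ B0 → same block
Bisimilar ⇒ trace-equivalent.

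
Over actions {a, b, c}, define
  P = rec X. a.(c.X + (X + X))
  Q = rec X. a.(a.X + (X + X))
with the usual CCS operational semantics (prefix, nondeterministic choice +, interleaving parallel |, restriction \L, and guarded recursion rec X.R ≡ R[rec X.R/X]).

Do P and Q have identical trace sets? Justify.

Reachable graph of P (2 states):
  p0 = rec X. a.(c.X + (X + X)) → -a-> p1
  p1 = c.(rec X. a.(c.X + (X + X))) + ((rec X. a.(c.X + (X + X))) + (rec X. a.(c.X + (X + X)))) → -a-> p1, -c-> p0
Reachable graph of Q (2 states):
  q0 = rec X. a.(a.X + (X + X)) → -a-> q1
  q1 = a.(rec X. a.(a.X + (X + X))) + ((rec X. a.(a.X + (X + X))) + (rec X. a.(a.X + (X + X)))) → -a-> q0, -a-> q1
Run σ = ⟨ac⟩ on P: start {p0}
  [1] a ⇒ {p1}
  [2] c ⇒ {p0}
  P completes σ.
Run σ = ⟨ac⟩ on Q: start {q0}
  [1] a ⇒ {q1}
  [2] c ⇒ no successor for Q

traces(P) ≠ traces(Q) — witness ⟨ac⟩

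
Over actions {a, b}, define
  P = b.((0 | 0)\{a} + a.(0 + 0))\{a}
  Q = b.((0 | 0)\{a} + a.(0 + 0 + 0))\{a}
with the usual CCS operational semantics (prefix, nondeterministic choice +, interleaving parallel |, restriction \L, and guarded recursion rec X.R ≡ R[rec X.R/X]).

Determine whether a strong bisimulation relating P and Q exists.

LTS(P): 2 reachable states
  u0 = b.((0 | 0)\{a} + a.(0 + 0))\{a} ⊢ =b=> u1
  u1 = ((0 | 0)\{a} + a.(0 + 0))\{a} ⊢ deadlocked
LTS(Q): 2 reachable states
  v0 = b.((0 | 0)\{a} + a.(0 + 0 + 0))\{a} ⊢ =b=> v1
  v1 = ((0 | 0)\{a} + a.(0 + 0 + 0))\{a} ⊢ deadlocked
Bisimilarity quotient blocks:
  B0 = {u0, v0}
  B1 = {u1, v1}
u0 ∈ B0, v0 ∈ B0 → same block

YES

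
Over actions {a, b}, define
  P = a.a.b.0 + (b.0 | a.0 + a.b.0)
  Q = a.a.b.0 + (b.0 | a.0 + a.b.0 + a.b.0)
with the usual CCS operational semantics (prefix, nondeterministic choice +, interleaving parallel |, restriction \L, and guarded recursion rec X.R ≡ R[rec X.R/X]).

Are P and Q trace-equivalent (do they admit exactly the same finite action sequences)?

YES

P's transition system — 7 states:
  u0 = a.a.b.0 + (b.0 | a.0 + a.b.0) → --a--▸ u1, --a--▸ u2, --a--▸ u3, --b--▸ u4
  u1 = a.b.0 → --a--▸ u2
  u2 = b.0 → --b--▸ u5
  u3 = b.0 | 0 → --b--▸ u6
  u4 = 0 | a.0 → --a--▸ u6
  u5 = 0 → ∅
  u6 = 0 | 0 → ∅
Q's transition system — 7 states:
  v0 = a.a.b.0 + (b.0 | a.0 + a.b.0 + a.b.0) → --a--▸ v1, --a--▸ v2, --a--▸ v3, --b--▸ v4
  v1 = a.b.0 → --a--▸ v2
  v2 = b.0 → --b--▸ v5
  v3 = b.0 | 0 → --b--▸ v6
  v4 = 0 | a.0 → --a--▸ v6
  v5 = 0 → ∅
  v6 = 0 | 0 → ∅
Coarsest stable partition (strong bisimilarity classes):
  B0 = {u0, v0}
  B1 = {u1, v1}
  B2 = {u2, u3, v2, v3}
  B3 = {u5, u6, v5, v6}
  B4 = {u4, v4}
u0 ∈ B0, v0 ∈ B0 → same block
Bisimilar ⇒ trace-equivalent.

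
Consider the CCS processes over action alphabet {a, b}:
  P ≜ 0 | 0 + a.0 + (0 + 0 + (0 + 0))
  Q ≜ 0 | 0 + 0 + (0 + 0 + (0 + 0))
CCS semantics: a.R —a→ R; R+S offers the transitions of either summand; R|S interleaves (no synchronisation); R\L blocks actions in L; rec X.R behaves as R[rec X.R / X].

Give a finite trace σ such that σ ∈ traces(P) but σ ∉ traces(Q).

Reachable graph of P (2 states):
  s0 = 0 | 0 + a.0 + (0 + 0 + (0 + 0)) :: -a-> s1
  s1 = 0 :: ∅
Reachable graph of Q (1 states):
  t0 = 0 | 0 + 0 + (0 + 0 + (0 + 0)) :: ∅
Executing a from P (initial set {s0}):
  after a @ step 1: {s1}
  ✓ P
Executing a from Q (initial set {t0}):
  after a @ step 1: ∅ (Q stuck)

a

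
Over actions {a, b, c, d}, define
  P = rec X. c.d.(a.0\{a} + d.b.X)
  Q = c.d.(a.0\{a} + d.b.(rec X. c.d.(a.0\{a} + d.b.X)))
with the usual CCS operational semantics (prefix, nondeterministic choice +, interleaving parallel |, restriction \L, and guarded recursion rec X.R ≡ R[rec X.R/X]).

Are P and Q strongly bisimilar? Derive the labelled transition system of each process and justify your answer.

P's transition system — 5 states:
  u0 = rec X. c.d.(a.0\{a} + d.b.X) → ··c··> u1
  u1 = d.(a.0\{a} + d.b.(rec X. c.d.(a.0\{a} + d.b.X))) → ··d··> u2
  u2 = a.0\{a} + d.b.(rec X. c.d.(a.0\{a} + d.b.X)) → ··a··> u3, ··d··> u4
  u3 = 0\{a} → deadlocked
  u4 = b.(rec X. c.d.(a.0\{a} + d.b.X)) → ··b··> u0
Q's transition system — 6 states:
  v0 = c.d.(a.0\{a} + d.b.(rec X. c.d.(a.0\{a} + d.b.X))) → ··c··> v1
  v1 = d.(a.0\{a} + d.b.(rec X. c.d.(a.0\{a} + d.b.X))) → ··d··> v2
  v2 = a.0\{a} + d.b.(rec X. c.d.(a.0\{a} + d.b.X)) → ··a··> v3, ··d··> v4
  v3 = 0\{a} → deadlocked
  v4 = b.(rec X. c.d.(a.0\{a} + d.b.X)) → ··b··> v5
  v5 = rec X. c.d.(a.0\{a} + d.b.X) → ··c··> v1
Bisimilarity quotient blocks:
  B0 = {u0, v0, v5}
  B1 = {u1, v1}
  B2 = {u2, v2}
  B3 = {u4, v4}
  B4 = {u3, v3}
u0 ∈ B0, v0 ∈ B0 → same block

bisimilar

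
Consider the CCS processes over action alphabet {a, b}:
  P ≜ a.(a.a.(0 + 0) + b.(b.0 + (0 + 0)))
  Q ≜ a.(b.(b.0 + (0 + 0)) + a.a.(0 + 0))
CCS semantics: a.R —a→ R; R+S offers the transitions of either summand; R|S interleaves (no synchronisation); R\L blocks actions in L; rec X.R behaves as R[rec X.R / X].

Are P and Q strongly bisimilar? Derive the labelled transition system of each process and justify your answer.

LTS(P): 6 reachable states
  m0 = a.(a.a.(0 + 0) + b.(b.0 + (0 + 0))) | ··a··> m1
  m1 = a.a.(0 + 0) + b.(b.0 + (0 + 0)) | ··a··> m2, ··b··> m3
  m2 = a.(0 + 0) | ··a··> m4
  m3 = b.0 + (0 + 0) | ··b··> m5
  m4 = 0 + 0 | stopped
  m5 = 0 | stopped
LTS(Q): 6 reachable states
  n0 = a.(b.(b.0 + (0 + 0)) + a.a.(0 + 0)) | ··a··> n1
  n1 = b.(b.0 + (0 + 0)) + a.a.(0 + 0) | ··a··> n2, ··b··> n3
  n2 = a.(0 + 0) | ··a··> n4
  n3 = b.0 + (0 + 0) | ··b··> n5
  n4 = 0 + 0 | stopped
  n5 = 0 | stopped
Coarsest stable partition (strong bisimilarity classes):
  B0 = {m0, n0}
  B1 = {m1, n1}
  B2 = {m2, n2}
  B3 = {m4, m5, n4, n5}
  B4 = {m3, n3}
m0 ∈ B0, n0 ∈ B0 → same block

bisimilar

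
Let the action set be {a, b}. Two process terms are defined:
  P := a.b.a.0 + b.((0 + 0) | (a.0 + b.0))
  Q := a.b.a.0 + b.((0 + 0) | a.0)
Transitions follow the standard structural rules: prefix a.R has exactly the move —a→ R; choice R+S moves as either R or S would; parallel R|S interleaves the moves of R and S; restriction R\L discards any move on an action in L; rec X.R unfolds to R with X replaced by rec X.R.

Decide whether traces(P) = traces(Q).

Reachable graph of P (6 states):
  p0 = a.b.a.0 + b.((0 + 0) | (a.0 + b.0)) ⊢ ··a··> p1, ··b··> p2
  p1 = b.a.0 ⊢ ··b··> p3
  p2 = (0 + 0) | (a.0 + b.0) ⊢ ··a··> p4, ··b··> p4
  p3 = a.0 ⊢ ··a··> p5
  p4 = (0 + 0) | 0 ⊢ deadlocked
  p5 = 0 ⊢ deadlocked
Reachable graph of Q (6 states):
  q0 = a.b.a.0 + b.((0 + 0) | a.0) ⊢ ··a··> q1, ··b··> q2
  q1 = b.a.0 ⊢ ··b··> q3
  q2 = (0 + 0) | a.0 ⊢ ··a··> q4
  q3 = a.0 ⊢ ··a··> q5
  q4 = (0 + 0) | 0 ⊢ deadlocked
  q5 = 0 ⊢ deadlocked
Trace ⟨bb⟩ through P, begin at {p0}:
  step 1 (b): {p2}
  step 2 (b): {p4}
  ✓ P
Trace ⟨bb⟩ through Q, begin at {q0}:
  step 1 (b): {q2}
  step 2 (b): ∅ (Q stuck)

NO — witness ⟨bb⟩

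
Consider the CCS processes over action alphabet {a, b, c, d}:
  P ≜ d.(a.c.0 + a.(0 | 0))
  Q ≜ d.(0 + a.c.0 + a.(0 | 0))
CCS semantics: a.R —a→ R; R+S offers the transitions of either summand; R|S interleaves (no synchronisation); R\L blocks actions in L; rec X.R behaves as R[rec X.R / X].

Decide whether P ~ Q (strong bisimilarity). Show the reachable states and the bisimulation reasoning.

bisimilar

Reachable graph of P (5 states):
  p0 = d.(a.c.0 + a.(0 | 0)) | -d-> p1
  p1 = a.c.0 + a.(0 | 0) | -a-> p2, -a-> p3
  p2 = 0 | 0 | stopped
  p3 = c.0 | -c-> p4
  p4 = 0 | stopped
Reachable graph of Q (5 states):
  q0 = d.(0 + a.c.0 + a.(0 | 0)) | -d-> q1
  q1 = 0 + a.c.0 + a.(0 | 0) | -a-> q2, -a-> q3
  q2 = 0 | 0 | stopped
  q3 = c.0 | -c-> q4
  q4 = 0 | stopped
Bisimilarity quotient blocks:
  B0 = {p0, q0}
  B1 = {p1, q1}
  B2 = {p2, p4, q2, q4}
  B3 = {p3, q3}
p0 ∈ B0, q0 ∈ B0 → same block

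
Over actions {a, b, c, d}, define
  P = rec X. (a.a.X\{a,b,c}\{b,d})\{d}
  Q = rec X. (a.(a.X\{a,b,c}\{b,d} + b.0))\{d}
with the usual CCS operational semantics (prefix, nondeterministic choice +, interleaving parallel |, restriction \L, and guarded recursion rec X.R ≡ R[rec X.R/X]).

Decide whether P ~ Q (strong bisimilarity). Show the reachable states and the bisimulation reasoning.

Reachable graph of P (3 states):
  s0 = rec X. (a.a.X\{a,b,c}\{b,d})\{d} ⊢ =a=> s1
  s1 = (a.(rec X. (a.a.X\{a,b,c}\{b,d})\{d})\{a,b,c}\{b,d})\{d} ⊢ =a=> s2
  s2 = (rec X. (a.a.X\{a,b,c}\{b,d})\{d})\{a,b,c}\{b,d}\{d} ⊢ ·
Reachable graph of Q (4 states):
  t0 = rec X. (a.(a.X\{a,b,c}\{b,d} + b.0))\{d} ⊢ =a=> t1
  t1 = (a.(rec X. (a.(a.X\{a,b,c}\{b,d} + b.0))\{d})\{a,b,c}\{b,d} + b.0)\{d} ⊢ =a=> t2, =b=> t3
  t2 = (rec X. (a.(a.X\{a,b,c}\{b,d} + b.0))\{d})\{a,b,c}\{b,d}\{d} ⊢ ·
  t3 = 0\{d} ⊢ ·
Coarsest stable partition (strong bisimilarity classes):
  B0 = {s0}
  B1 = {s1}
  B2 = {s2, t2, t3}
  B3 = {t0}
  B4 = {t1}
s0 ∈ B0, t0 ∈ B3 → different blocks

NO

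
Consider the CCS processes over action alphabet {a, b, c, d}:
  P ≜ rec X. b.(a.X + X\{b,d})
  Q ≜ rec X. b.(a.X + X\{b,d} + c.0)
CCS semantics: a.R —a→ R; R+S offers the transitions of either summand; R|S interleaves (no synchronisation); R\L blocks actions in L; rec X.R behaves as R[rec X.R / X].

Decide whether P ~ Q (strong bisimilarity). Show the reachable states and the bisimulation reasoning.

P ≁ Q

LTS(P): 2 reachable states
  s0 = rec X. b.(a.X + X\{b,d}) :: ··b··> s1
  s1 = a.(rec X. b.(a.X + X\{b,d})) + (rec X. b.(a.X + X\{b,d}))\{b,d} :: ··a··> s0
LTS(Q): 3 reachable states
  t0 = rec X. b.(a.X + X\{b,d} + c.0) :: ··b··> t1
  t1 = a.(rec X. b.(a.X + X\{b,d} + c.0)) + (rec X. b.(a.X + X\{b,d} + c.0))\{b,d} + c.0 :: ··a··> t0, ··c··> t2
  t2 = 0 :: (no moves)
Bisimilarity quotient blocks:
  B0 = {s0}
  B1 = {s1}
  B2 = {t0}
  B3 = {t1}
  B4 = {t2}
s0 ∈ B0, t0 ∈ B2 → different blocks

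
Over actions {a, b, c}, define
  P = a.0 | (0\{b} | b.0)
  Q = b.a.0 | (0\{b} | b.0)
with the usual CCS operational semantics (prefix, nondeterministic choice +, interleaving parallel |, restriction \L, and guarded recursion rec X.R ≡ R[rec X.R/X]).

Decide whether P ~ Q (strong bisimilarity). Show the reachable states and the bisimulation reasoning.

P ≁ Q

P's transition system — 4 states:
  m0 = a.0 | (0\{b} | b.0) :: —a→ m1, —b→ m2
  m1 = 0 | (0\{b} | b.0) :: —b→ m3
  m2 = a.0 | (0\{b} | 0) :: —a→ m3
  m3 = 0 | (0\{b} | 0) :: ·
Q's transition system — 6 states:
  n0 = b.a.0 | (0\{b} | b.0) :: —b→ n1, —b→ n2
  n1 = a.0 | (0\{b} | b.0) :: —a→ n3, —b→ n4
  n2 = b.a.0 | (0\{b} | 0) :: —b→ n4
  n3 = 0 | (0\{b} | b.0) :: —b→ n5
  n4 = a.0 | (0\{b} | 0) :: —a→ n5
  n5 = 0 | (0\{b} | 0) :: ·
Partition-refinement fixed point:
  B0 = {m0, n1}
  B1 = {m1, n3}
  B2 = {m3, n5}
  B3 = {m2, n4}
  B4 = {n0}
  B5 = {n2}
m0 ∈ B0, n0 ∈ B4 → different blocks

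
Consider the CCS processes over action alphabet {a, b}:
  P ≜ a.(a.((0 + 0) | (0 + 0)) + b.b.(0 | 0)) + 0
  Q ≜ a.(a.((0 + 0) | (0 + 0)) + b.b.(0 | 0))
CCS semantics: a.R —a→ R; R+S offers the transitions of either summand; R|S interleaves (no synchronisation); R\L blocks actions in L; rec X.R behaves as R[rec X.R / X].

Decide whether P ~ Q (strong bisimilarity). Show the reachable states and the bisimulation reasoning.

LTS(P): 5 reachable states
  p0 = a.(a.((0 + 0) | (0 + 0)) + b.b.(0 | 0)) + 0 → --a--▸ p1
  p1 = a.((0 + 0) | (0 + 0)) + b.b.(0 | 0) → --a--▸ p2, --b--▸ p3
  p2 = (0 + 0) | (0 + 0) → ·
  p3 = b.(0 | 0) → --b--▸ p4
  p4 = 0 | 0 → ·
LTS(Q): 5 reachable states
  q0 = a.(a.((0 + 0) | (0 + 0)) + b.b.(0 | 0)) → --a--▸ q1
  q1 = a.((0 + 0) | (0 + 0)) + b.b.(0 | 0) → --a--▸ q2, --b--▸ q3
  q2 = (0 + 0) | (0 + 0) → ·
  q3 = b.(0 | 0) → --b--▸ q4
  q4 = 0 | 0 → ·
Coarsest stable partition (strong bisimilarity classes):
  B0 = {p0, q0}
  B1 = {p1, q1}
  B2 = {p3, q3}
  B3 = {p2, p4, q2, q4}
p0 ∈ B0, q0 ∈ B0 → same block

bisimilar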